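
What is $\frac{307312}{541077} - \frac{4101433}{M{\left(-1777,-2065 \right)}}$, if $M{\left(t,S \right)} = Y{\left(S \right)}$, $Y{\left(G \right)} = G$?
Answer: $\frac{317117951803}{159617715} \approx 1986.7$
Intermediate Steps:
$M{\left(t,S \right)} = S$
$\frac{307312}{541077} - \frac{4101433}{M{\left(-1777,-2065 \right)}} = \frac{307312}{541077} - \frac{4101433}{-2065} = 307312 \cdot \frac{1}{541077} - - \frac{585919}{295} = \frac{307312}{541077} + \frac{585919}{295} = \frac{317117951803}{159617715}$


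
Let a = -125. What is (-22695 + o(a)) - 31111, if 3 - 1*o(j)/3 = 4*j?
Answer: -52297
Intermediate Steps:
o(j) = 9 - 12*j
(-22695 + o(a)) - 31111 = (-22695 + (9 - 12*(-125))) - 31111 = (-22695 + (9 + 1500)) - 31111 = (-22695 + 1509) - 31111 = -21186 - 31111 = -52297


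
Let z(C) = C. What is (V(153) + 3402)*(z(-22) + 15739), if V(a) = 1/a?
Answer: 2726936173/51 ≈ 5.3469e+7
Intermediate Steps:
(V(153) + 3402)*(z(-22) + 15739) = (1/153 + 3402)*(-22 + 15739) = (1/153 + 3402)*15717 = (520507/153)*15717 = 2726936173/51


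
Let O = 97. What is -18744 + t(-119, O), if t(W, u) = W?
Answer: -18863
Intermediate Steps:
-18744 + t(-119, O) = -18744 - 119 = -18863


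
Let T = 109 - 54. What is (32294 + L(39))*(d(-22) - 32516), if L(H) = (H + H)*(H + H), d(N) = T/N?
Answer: -1247994993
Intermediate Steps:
T = 55
d(N) = 55/N
L(H) = 4*H² (L(H) = (2*H)*(2*H) = 4*H²)
(32294 + L(39))*(d(-22) - 32516) = (32294 + 4*39²)*(55/(-22) - 32516) = (32294 + 4*1521)*(55*(-1/22) - 32516) = (32294 + 6084)*(-5/2 - 32516) = 38378*(-65037/2) = -1247994993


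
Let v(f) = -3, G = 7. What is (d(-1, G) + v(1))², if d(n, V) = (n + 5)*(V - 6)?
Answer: 1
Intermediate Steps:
d(n, V) = (-6 + V)*(5 + n) (d(n, V) = (5 + n)*(-6 + V) = (-6 + V)*(5 + n))
(d(-1, G) + v(1))² = ((-30 - 6*(-1) + 5*7 + 7*(-1)) - 3)² = ((-30 + 6 + 35 - 7) - 3)² = (4 - 3)² = 1² = 1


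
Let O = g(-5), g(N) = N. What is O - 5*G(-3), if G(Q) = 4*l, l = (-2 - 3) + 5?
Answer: -5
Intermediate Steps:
l = 0 (l = -5 + 5 = 0)
O = -5
G(Q) = 0 (G(Q) = 4*0 = 0)
O - 5*G(-3) = -5 - 5*0 = -5 + 0 = -5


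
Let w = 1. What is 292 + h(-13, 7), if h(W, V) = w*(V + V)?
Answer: 306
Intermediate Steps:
h(W, V) = 2*V (h(W, V) = 1*(V + V) = 1*(2*V) = 2*V)
292 + h(-13, 7) = 292 + 2*7 = 292 + 14 = 306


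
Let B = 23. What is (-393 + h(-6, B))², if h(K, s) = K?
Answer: 159201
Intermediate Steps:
(-393 + h(-6, B))² = (-393 - 6)² = (-399)² = 159201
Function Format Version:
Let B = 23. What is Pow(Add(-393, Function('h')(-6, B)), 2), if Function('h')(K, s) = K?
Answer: 159201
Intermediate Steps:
Pow(Add(-393, Function('h')(-6, B)), 2) = Pow(Add(-393, -6), 2) = Pow(-399, 2) = 159201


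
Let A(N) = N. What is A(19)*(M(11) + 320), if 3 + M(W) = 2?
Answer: 6061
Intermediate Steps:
M(W) = -1 (M(W) = -3 + 2 = -1)
A(19)*(M(11) + 320) = 19*(-1 + 320) = 19*319 = 6061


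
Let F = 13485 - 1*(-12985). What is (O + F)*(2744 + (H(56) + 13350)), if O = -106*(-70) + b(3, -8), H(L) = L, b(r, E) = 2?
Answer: 547355800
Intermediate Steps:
F = 26470 (F = 13485 + 12985 = 26470)
O = 7422 (O = -106*(-70) + 2 = 7420 + 2 = 7422)
(O + F)*(2744 + (H(56) + 13350)) = (7422 + 26470)*(2744 + (56 + 13350)) = 33892*(2744 + 13406) = 33892*16150 = 547355800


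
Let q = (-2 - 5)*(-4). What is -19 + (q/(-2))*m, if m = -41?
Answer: 555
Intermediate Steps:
q = 28 (q = -7*(-4) = 28)
-19 + (q/(-2))*m = -19 + (28/(-2))*(-41) = -19 + (28*(-½))*(-41) = -19 - 14*(-41) = -19 + 574 = 555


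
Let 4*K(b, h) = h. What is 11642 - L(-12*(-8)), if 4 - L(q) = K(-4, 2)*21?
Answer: 23297/2 ≈ 11649.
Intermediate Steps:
K(b, h) = h/4
L(q) = -13/2 (L(q) = 4 - (¼)*2*21 = 4 - 21/2 = -13/2)
11642 - L(-12*(-8)) = 11642 - 1*(-13/2) = 11642 + 13/2 = 23297/2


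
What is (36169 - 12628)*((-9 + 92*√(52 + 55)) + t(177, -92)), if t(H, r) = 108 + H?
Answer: 6497316 + 2165772*√107 ≈ 2.8900e+7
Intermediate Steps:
(36169 - 12628)*((-9 + 92*√(52 + 55)) + t(177, -92)) = (36169 - 12628)*((-9 + 92*√(52 + 55)) + (108 + 177)) = 23541*((-9 + 92*√107) + 285) = 23541*(276 + 92*√107) = 6497316 + 2165772*√107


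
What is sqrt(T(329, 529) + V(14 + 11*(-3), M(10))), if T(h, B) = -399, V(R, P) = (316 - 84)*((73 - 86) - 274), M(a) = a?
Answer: 7*I*sqrt(1367) ≈ 258.81*I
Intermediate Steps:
V(R, P) = -66584 (V(R, P) = 232*(-13 - 274) = 232*(-287) = -66584)
sqrt(T(329, 529) + V(14 + 11*(-3), M(10))) = sqrt(-399 - 66584) = sqrt(-66983) = 7*I*sqrt(1367)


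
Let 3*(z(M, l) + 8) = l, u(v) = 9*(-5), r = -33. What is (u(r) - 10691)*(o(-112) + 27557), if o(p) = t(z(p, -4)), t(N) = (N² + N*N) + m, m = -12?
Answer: -2678342128/9 ≈ -2.9759e+8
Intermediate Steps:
u(v) = -45
z(M, l) = -8 + l/3
t(N) = -12 + 2*N² (t(N) = (N² + N*N) - 12 = (N² + N²) - 12 = 2*N² - 12 = -12 + 2*N²)
o(p) = 1460/9 (o(p) = -12 + 2*(-8 + (⅓)*(-4))² = -12 + 2*(-8 - 4/3)² = -12 + 2*(-28/3)² = -12 + 2*(784/9) = -12 + 1568/9 = 1460/9)
(u(r) - 10691)*(o(-112) + 27557) = (-45 - 10691)*(1460/9 + 27557) = -10736*249473/9 = -2678342128/9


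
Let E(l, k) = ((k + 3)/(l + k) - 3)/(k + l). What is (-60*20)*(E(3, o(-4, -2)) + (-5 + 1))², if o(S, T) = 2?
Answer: -23232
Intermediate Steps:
E(l, k) = (-3 + (3 + k)/(k + l))/(k + l) (E(l, k) = ((3 + k)/(k + l) - 3)/(k + l) = (-3 + (3 + k)/(k + l))/(k + l))
(-60*20)*(E(3, o(-4, -2)) + (-5 + 1))² = (-60*20)*((3 - 3*3 - 2*2)/(2 + 3)² + (-5 + 1))² = -1200*((3 - 9 - 4)/5² - 4)² = -1200*((1/25)*(-10) - 4)² = -1200*(-⅖ - 4)² = -1200*(-22/5)² = -1200*484/25 = -23232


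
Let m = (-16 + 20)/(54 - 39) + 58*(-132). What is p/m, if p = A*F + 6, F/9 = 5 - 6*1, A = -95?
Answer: -12915/114836 ≈ -0.11246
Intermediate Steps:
F = -9 (F = 9*(5 - 6*1) = 9*(5 - 6) = 9*(-1) = -9)
m = -114836/15 (m = 4/15 - 7656 = -114836/15 ≈ -7655.7)
p = 861 (p = -95*(-9) + 6 = 855 + 6 = 861)
p/m = 861/(-114836/15) = 861*(-15/114836) = -12915/114836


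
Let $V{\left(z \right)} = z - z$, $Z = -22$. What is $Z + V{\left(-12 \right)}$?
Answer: $-22$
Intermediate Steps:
$V{\left(z \right)} = 0$
$Z + V{\left(-12 \right)} = -22 + 0 = -22$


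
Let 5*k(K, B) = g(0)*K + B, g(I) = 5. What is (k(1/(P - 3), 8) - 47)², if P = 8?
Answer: 51076/25 ≈ 2043.0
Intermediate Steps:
k(K, B) = K + B/5 (k(K, B) = (5*K + B)/5 = (B + 5*K)/5 = K + B/5)
(k(1/(P - 3), 8) - 47)² = ((1/(8 - 3) + (⅕)*8) - 47)² = ((1/5 + 8/5) - 47)² = ((⅕ + 8/5) - 47)² = (9/5 - 47)² = (-226/5)² = 51076/25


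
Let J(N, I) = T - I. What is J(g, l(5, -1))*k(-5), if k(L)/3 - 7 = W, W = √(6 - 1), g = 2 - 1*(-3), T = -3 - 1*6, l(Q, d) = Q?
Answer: -294 - 42*√5 ≈ -387.92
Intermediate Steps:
T = -9 (T = -3 - 6 = -9)
g = 5 (g = 2 + 3 = 5)
W = √5 ≈ 2.2361
J(N, I) = -9 - I
k(L) = 21 + 3*√5
J(g, l(5, -1))*k(-5) = (-9 - 1*5)*(21 + 3*√5) = (-9 - 5)*(21 + 3*√5) = -14*(21 + 3*√5) = -294 - 42*√5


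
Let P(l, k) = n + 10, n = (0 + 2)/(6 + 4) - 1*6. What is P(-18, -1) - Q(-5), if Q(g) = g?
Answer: 46/5 ≈ 9.2000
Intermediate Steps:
n = -29/5 (n = 2/10 - 6 = 2*(⅒) - 6 = ⅕ - 6 = -29/5 ≈ -5.8000)
P(l, k) = 21/5 (P(l, k) = -29/5 + 10 = 21/5)
P(-18, -1) - Q(-5) = 21/5 - 1*(-5) = 21/5 + 5 = 46/5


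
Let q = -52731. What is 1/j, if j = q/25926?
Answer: -8642/17577 ≈ -0.49167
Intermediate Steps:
j = -17577/8642 (j = -52731/25926 = -52731*1/25926 = -17577/8642 ≈ -2.0339)
1/j = 1/(-17577/8642) = -8642/17577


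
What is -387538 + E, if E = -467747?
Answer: -855285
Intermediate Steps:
-387538 + E = -387538 - 467747 = -855285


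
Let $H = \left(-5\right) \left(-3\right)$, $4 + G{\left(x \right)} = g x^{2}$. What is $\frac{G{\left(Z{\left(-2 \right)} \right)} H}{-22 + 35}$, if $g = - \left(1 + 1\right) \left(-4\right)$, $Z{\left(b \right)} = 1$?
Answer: $\frac{60}{13} \approx 4.6154$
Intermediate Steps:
$g = 8$ ($g = - 2 \left(-4\right) = \left(-1\right) \left(-8\right) = 8$)
$G{\left(x \right)} = -4 + 8 x^{2}$
$H = 15$
$\frac{G{\left(Z{\left(-2 \right)} \right)} H}{-22 + 35} = \frac{\left(-4 + 8 \cdot 1^{2}\right) 15}{-22 + 35} = \frac{\left(-4 + 8 \cdot 1\right) 15}{13} = \left(-4 + 8\right) 15 \cdot \frac{1}{13} = 4 \cdot 15 \cdot \frac{1}{13} = 60 \cdot \frac{1}{13} = \frac{60}{13}$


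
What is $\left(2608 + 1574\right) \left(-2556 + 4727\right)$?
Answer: $9079122$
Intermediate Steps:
$\left(2608 + 1574\right) \left(-2556 + 4727\right) = 4182 \cdot 2171 = 9079122$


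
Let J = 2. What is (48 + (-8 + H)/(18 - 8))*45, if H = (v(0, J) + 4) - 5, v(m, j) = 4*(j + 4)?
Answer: 4455/2 ≈ 2227.5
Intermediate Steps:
v(m, j) = 16 + 4*j (v(m, j) = 4*(4 + j) = 16 + 4*j)
H = 23 (H = ((16 + 4*2) + 4) - 5 = ((16 + 8) + 4) - 5 = (24 + 4) - 5 = 28 - 5 = 23)
(48 + (-8 + H)/(18 - 8))*45 = (48 + (-8 + 23)/(18 - 8))*45 = (48 + 15/10)*45 = (48 + 15*(1/10))*45 = (48 + 3/2)*45 = (99/2)*45 = 4455/2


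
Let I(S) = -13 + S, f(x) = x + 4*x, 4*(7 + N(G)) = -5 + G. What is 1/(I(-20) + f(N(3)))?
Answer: -2/141 ≈ -0.014184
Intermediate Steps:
N(G) = -33/4 + G/4 (N(G) = -7 + (-5 + G)/4 = -7 + (-5/4 + G/4) = -33/4 + G/4)
f(x) = 5*x
1/(I(-20) + f(N(3))) = 1/((-13 - 20) + 5*(-33/4 + (¼)*3)) = 1/(-33 + 5*(-33/4 + ¾)) = 1/(-33 + 5*(-15/2)) = 1/(-33 - 75/2) = 1/(-141/2) = -2/141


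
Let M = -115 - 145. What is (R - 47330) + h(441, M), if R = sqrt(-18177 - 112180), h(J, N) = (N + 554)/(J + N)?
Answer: -8566436/181 + I*sqrt(130357) ≈ -47328.0 + 361.05*I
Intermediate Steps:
M = -260
h(J, N) = (554 + N)/(J + N)
R = I*sqrt(130357) (R = sqrt(-130357) = I*sqrt(130357) ≈ 361.05*I)
(R - 47330) + h(441, M) = (I*sqrt(130357) - 47330) + (554 - 260)/(441 - 260) = (-47330 + I*sqrt(130357)) + 294/181 = -8566436/181 + I*sqrt(130357)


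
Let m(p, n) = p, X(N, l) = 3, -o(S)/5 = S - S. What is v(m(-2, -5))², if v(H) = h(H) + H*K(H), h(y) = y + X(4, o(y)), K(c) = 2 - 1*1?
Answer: 1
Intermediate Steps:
o(S) = 0 (o(S) = -5*(S - S) = -5*0 = 0)
K(c) = 1 (K(c) = 2 - 1 = 1)
h(y) = 3 + y (h(y) = y + 3 = 3 + y)
v(H) = 3 + 2*H (v(H) = (3 + H) + H*1 = (3 + H) + H = 3 + 2*H)
v(m(-2, -5))² = (3 + 2*(-2))² = (3 - 4)² = (-1)² = 1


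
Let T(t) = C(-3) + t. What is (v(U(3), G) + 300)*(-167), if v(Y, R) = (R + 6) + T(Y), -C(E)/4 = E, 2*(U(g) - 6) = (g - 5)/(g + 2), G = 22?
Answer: -288743/5 ≈ -57749.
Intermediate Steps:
U(g) = 6 + (-5 + g)/(2*(2 + g)) (U(g) = 6 + ((g - 5)/(g + 2))/2 = 6 + ((-5 + g)/(2 + g))/2 = 6 + (-5 + g)/(2*(2 + g)))
C(E) = -4*E
T(t) = 12 + t (T(t) = -4*(-3) + t = 12 + t)
v(Y, R) = 18 + R + Y (v(Y, R) = (R + 6) + (12 + Y) = (6 + R) + (12 + Y) = 18 + R + Y)
(v(U(3), G) + 300)*(-167) = ((18 + 22 + (19 + 13*3)/(2*(2 + 3))) + 300)*(-167) = ((18 + 22 + (1/2)*(19 + 39)/5) + 300)*(-167) = ((18 + 22 + (1/2)*(1/5)*58) + 300)*(-167) = ((18 + 22 + 29/5) + 300)*(-167) = (229/5 + 300)*(-167) = (1729/5)*(-167) = -288743/5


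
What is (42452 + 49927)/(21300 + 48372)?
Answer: 30793/23224 ≈ 1.3259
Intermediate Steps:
(42452 + 49927)/(21300 + 48372) = 92379/69672 = 92379*(1/69672) = 30793/23224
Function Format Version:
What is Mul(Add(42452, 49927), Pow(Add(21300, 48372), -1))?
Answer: Rational(30793, 23224) ≈ 1.3259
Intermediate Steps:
Mul(Add(42452, 49927), Pow(Add(21300, 48372), -1)) = Mul(92379, Pow(69672, -1)) = Mul(92379, Rational(1, 69672)) = Rational(30793, 23224)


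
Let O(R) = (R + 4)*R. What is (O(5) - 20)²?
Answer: 625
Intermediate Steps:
O(R) = R*(4 + R) (O(R) = (4 + R)*R = R*(4 + R))
(O(5) - 20)² = (5*(4 + 5) - 20)² = (5*9 - 20)² = (45 - 20)² = 25² = 625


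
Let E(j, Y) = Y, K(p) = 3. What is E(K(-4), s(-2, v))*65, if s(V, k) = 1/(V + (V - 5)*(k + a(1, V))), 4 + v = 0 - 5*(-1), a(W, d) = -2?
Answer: 13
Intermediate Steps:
v = 1 (v = -4 + (0 - 5*(-1)) = -4 + (0 + 5) = -4 + 5 = 1)
s(V, k) = 1/(V + (-5 + V)*(-2 + k)) (s(V, k) = 1/(V + (V - 5)*(k - 2)) = 1/(V + (-5 + V)*(-2 + k)))
E(K(-4), s(-2, v))*65 = 65/(10 - 1*(-2) - 5*1 - 2*1) = 65/(10 + 2 - 5 - 2) = 65/5 = (⅕)*65 = 13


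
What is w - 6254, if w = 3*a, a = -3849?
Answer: -17801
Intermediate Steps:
w = -11547 (w = 3*(-3849) = -11547)
w - 6254 = -11547 - 6254 = -17801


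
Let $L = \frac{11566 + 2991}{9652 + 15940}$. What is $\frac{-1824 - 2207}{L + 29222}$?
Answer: $- \frac{103161352}{747863981} \approx -0.13794$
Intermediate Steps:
$L = \frac{14557}{25592} \approx 0.56881$
$\frac{-1824 - 2207}{L + 29222} = \frac{-1824 - 2207}{\frac{14557}{25592} + 29222} = - \frac{4031}{\frac{747863981}{25592}} = \left(-4031\right) \frac{25592}{747863981} = - \frac{103161352}{747863981}$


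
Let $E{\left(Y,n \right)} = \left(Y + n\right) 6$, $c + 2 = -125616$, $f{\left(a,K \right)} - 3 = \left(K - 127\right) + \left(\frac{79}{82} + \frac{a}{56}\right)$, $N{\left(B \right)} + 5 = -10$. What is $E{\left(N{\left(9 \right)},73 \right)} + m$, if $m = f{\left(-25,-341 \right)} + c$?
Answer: $- \frac{288686373}{2296} \approx -1.2573 \cdot 10^{5}$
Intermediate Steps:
$N{\left(B \right)} = -15$ ($N{\left(B \right)} = -5 - 10 = -15$)
$f{\left(a,K \right)} = - \frac{10089}{82} + K + \frac{a}{56}$ ($f{\left(a,K \right)} = 3 + \left(\left(K - 127\right) + \left(\frac{79}{82} + \frac{a}{56}\right)\right) = 3 + \left(\left(-127 + K\right) + \left(79 \cdot \frac{1}{82} + a \frac{1}{56}\right)\right) = 3 + \left(\left(-127 + K\right) + \left(\frac{79}{82} + \frac{a}{56}\right)\right) = 3 + \left(- \frac{10335}{82} + K + \frac{a}{56}\right) = - \frac{10089}{82} + K + \frac{a}{56}$)
$c = -125618$ ($c = -2 - 125616 = -125618$)
$E{\left(Y,n \right)} = 6 Y + 6 n$
$m = - \frac{289485381}{2296}$ ($m = \left(- \frac{10089}{82} - 341 + \frac{1}{56} \left(-25\right)\right) - 125618 = \left(- \frac{10089}{82} - 341 - \frac{25}{56}\right) - 125618 = - \frac{1066453}{2296} - 125618 = - \frac{289485381}{2296} \approx -1.2608 \cdot 10^{5}$)
$E{\left(N{\left(9 \right)},73 \right)} + m = \left(6 \left(-15\right) + 6 \cdot 73\right) - \frac{289485381}{2296} = \left(-90 + 438\right) - \frac{289485381}{2296} = 348 - \frac{289485381}{2296} = - \frac{288686373}{2296}$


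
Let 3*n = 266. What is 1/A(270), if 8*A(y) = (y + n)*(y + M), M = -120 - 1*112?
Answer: 3/5111 ≈ 0.00058697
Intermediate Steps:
n = 266/3 (n = (1/3)*266 = 266/3 ≈ 88.667)
M = -232 (M = -120 - 112 = -232)
A(y) = (-232 + y)*(266/3 + y)/8 (A(y) = ((y + 266/3)*(y - 232))/8 = ((266/3 + y)*(-232 + y))/8 = ((-232 + y)*(266/3 + y))/8 = (-232 + y)*(266/3 + y)/8)
1/A(270) = 1/(-7714/3 - 215/12*270 + (1/8)*270**2) = 1/(-7714/3 - 9675/2 + (1/8)*72900) = 1/(-7714/3 - 9675/2 + 18225/2) = 1/(5111/3) = 3/5111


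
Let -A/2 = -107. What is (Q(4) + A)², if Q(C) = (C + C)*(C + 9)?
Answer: 101124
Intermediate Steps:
A = 214 (A = -2*(-107) = 214)
Q(C) = 2*C*(9 + C) (Q(C) = (2*C)*(9 + C) = 2*C*(9 + C))
(Q(4) + A)² = (2*4*(9 + 4) + 214)² = (2*4*13 + 214)² = (104 + 214)² = 318² = 101124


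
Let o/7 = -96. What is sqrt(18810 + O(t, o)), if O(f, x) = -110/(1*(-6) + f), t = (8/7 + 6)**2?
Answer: 23*sqrt(43254145)/1103 ≈ 137.14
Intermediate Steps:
o = -672 (o = 7*(-96) = -672)
t = 2500/49 (t = (8*(1/7) + 6)**2 = (8/7 + 6)**2 = (50/7)**2 = 2500/49 ≈ 51.020)
O(f, x) = -110/(-6 + f)
sqrt(18810 + O(t, o)) = sqrt(18810 - 110/(-6 + 2500/49)) = sqrt(18810 - 110/2206/49) = sqrt(18810 - 110*49/2206) = sqrt(18810 - 2695/1103) = sqrt(20744735/1103) = 23*sqrt(43254145)/1103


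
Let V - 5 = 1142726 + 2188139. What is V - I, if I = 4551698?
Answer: -1220828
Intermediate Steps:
V = 3330870 (V = 5 + (1142726 + 2188139) = 5 + 3330865 = 3330870)
V - I = 3330870 - 1*4551698 = 3330870 - 4551698 = -1220828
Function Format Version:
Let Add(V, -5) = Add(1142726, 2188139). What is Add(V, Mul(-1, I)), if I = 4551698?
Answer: -1220828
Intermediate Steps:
V = 3330870 (V = Add(5, Add(1142726, 2188139)) = Add(5, 3330865) = 3330870)
Add(V, Mul(-1, I)) = Add(3330870, Mul(-1, 4551698)) = Add(3330870, -4551698) = -1220828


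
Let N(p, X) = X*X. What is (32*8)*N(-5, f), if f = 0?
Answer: 0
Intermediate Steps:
N(p, X) = X²
(32*8)*N(-5, f) = (32*8)*0² = 256*0 = 0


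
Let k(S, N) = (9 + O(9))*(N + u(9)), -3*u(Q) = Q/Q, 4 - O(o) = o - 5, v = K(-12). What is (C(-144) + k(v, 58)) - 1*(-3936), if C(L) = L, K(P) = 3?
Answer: 4311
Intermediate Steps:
v = 3
O(o) = 9 - o (O(o) = 4 - (o - 5) = 4 - (-5 + o) = 4 + (5 - o) = 9 - o)
u(Q) = -⅓ (u(Q) = -Q/(3*Q) = -⅓*1 = -⅓)
k(S, N) = -3 + 9*N (k(S, N) = (9 + (9 - 1*9))*(N - ⅓) = (9 + (9 - 9))*(-⅓ + N) = (9 + 0)*(-⅓ + N) = 9*(-⅓ + N) = -3 + 9*N)
(C(-144) + k(v, 58)) - 1*(-3936) = (-144 + (-3 + 9*58)) - 1*(-3936) = (-144 + (-3 + 522)) + 3936 = (-144 + 519) + 3936 = 375 + 3936 = 4311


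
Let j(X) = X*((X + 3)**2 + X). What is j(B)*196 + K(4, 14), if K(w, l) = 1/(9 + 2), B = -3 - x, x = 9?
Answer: -1785167/11 ≈ -1.6229e+5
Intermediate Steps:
B = -12 (B = -3 - 1*9 = -3 - 9 = -12)
K(w, l) = 1/11
j(X) = X*(X + (3 + X)**2) (j(X) = X*((3 + X)**2 + X) = X*(X + (3 + X)**2))
j(B)*196 + K(4, 14) = -12*(-12 + (3 - 12)**2)*196 + 1/11 = -12*(-12 + (-9)**2)*196 + 1/11 = -12*(-12 + 81)*196 + 1/11 = -12*69*196 + 1/11 = -828*196 + 1/11 = -162288 + 1/11 = -1785167/11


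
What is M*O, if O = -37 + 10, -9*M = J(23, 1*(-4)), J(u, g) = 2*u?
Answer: 138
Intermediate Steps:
M = -46/9 (M = -2*23/9 = -⅑*46 = -46/9 ≈ -5.1111)
O = -27
M*O = -46/9*(-27) = 138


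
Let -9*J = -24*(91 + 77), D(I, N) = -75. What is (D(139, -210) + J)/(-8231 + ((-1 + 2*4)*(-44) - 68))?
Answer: -373/8607 ≈ -0.043337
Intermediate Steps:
J = 448 (J = -(-8)*(91 + 77)/3 = -(-8)*168/3 = -⅑*(-4032) = 448)
(D(139, -210) + J)/(-8231 + ((-1 + 2*4)*(-44) - 68)) = (-75 + 448)/(-8231 + ((-1 + 2*4)*(-44) - 68)) = 373/(-8231 + ((-1 + 8)*(-44) - 68)) = 373/(-8231 + (7*(-44) - 68)) = 373/(-8231 + (-308 - 68)) = 373/(-8231 - 376) = 373/(-8607) = 373*(-1/8607) = -373/8607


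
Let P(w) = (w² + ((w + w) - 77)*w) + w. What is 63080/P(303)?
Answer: 63080/252399 ≈ 0.24992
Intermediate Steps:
P(w) = w + w² + w*(-77 + 2*w) (P(w) = (w² + (2*w - 77)*w) + w = (w² + (-77 + 2*w)*w) + w = (w² + w*(-77 + 2*w)) + w = w + w² + w*(-77 + 2*w))
63080/P(303) = 63080/((303*(-76 + 3*303))) = 63080/((303*(-76 + 909))) = 63080/((303*833)) = 63080/252399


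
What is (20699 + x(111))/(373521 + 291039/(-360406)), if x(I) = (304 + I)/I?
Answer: 828214429624/14942699952057 ≈ 0.055426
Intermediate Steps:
x(I) = (304 + I)/I
(20699 + x(111))/(373521 + 291039/(-360406)) = (20699 + (304 + 111)/111)/(373521 + 291039/(-360406)) = (20699 + (1/111)*415)/(373521 + 291039*(-1/360406)) = (20699 + 415/111)/(373521 - 291039/360406) = 2298004/(111*(134618918487/360406)) = (2298004/111)*(360406/134618918487) = 828214429624/14942699952057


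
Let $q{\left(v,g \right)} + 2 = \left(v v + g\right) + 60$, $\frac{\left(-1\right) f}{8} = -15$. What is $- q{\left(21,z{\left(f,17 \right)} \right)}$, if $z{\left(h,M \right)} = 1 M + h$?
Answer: $-636$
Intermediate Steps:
$f = 120$ ($f = \left(-8\right) \left(-15\right) = 120$)
$z{\left(h,M \right)} = M + h$
$q{\left(v,g \right)} = 58 + g + v^{2}$ ($q{\left(v,g \right)} = -2 + \left(\left(v v + g\right) + 60\right) = -2 + \left(\left(v^{2} + g\right) + 60\right) = -2 + \left(\left(g + v^{2}\right) + 60\right) = -2 + \left(60 + g + v^{2}\right) = 58 + g + v^{2}$)
$- q{\left(21,z{\left(f,17 \right)} \right)} = - (58 + \left(17 + 120\right) + 21^{2}) = - (58 + 137 + 441) = \left(-1\right) 636 = -636$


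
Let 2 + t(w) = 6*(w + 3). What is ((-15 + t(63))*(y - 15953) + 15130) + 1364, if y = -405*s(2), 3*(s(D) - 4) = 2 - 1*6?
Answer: -6439013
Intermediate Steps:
s(D) = 8/3 (s(D) = 4 + (2 - 1*6)/3 = 4 + (2 - 6)/3 = 4 + (1/3)*(-4) = 4 - 4/3 = 8/3)
t(w) = 16 + 6*w (t(w) = -2 + 6*(w + 3) = -2 + 6*(3 + w) = -2 + (18 + 6*w) = 16 + 6*w)
y = -1080 (y = -405*8/3 = -1080)
((-15 + t(63))*(y - 15953) + 15130) + 1364 = ((-15 + (16 + 6*63))*(-1080 - 15953) + 15130) + 1364 = ((-15 + (16 + 378))*(-17033) + 15130) + 1364 = ((-15 + 394)*(-17033) + 15130) + 1364 = (379*(-17033) + 15130) + 1364 = (-6455507 + 15130) + 1364 = -6440377 + 1364 = -6439013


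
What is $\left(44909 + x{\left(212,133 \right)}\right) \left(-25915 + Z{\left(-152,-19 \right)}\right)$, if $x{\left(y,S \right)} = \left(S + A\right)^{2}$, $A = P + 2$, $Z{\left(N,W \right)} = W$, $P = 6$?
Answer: $-1680263860$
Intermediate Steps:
$A = 8$ ($A = 6 + 2 = 8$)
$x{\left(y,S \right)} = \left(8 + S\right)^{2}$ ($x{\left(y,S \right)} = \left(S + 8\right)^{2} = \left(8 + S\right)^{2}$)
$\left(44909 + x{\left(212,133 \right)}\right) \left(-25915 + Z{\left(-152,-19 \right)}\right) = \left(44909 + \left(8 + 133\right)^{2}\right) \left(-25915 - 19\right) = \left(44909 + 141^{2}\right) \left(-25934\right) = \left(44909 + 19881\right) \left(-25934\right) = 64790 \left(-25934\right) = -1680263860$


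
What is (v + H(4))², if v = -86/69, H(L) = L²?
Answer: 1036324/4761 ≈ 217.67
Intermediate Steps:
v = -86/69 (v = -86*1/69 = -86/69 ≈ -1.2464)
(v + H(4))² = (-86/69 + 4²)² = (-86/69 + 16)² = (1018/69)² = 1036324/4761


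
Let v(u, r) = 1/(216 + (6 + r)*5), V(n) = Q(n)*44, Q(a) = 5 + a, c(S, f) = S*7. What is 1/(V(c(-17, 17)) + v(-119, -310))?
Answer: -1304/6540865 ≈ -0.00019936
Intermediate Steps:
c(S, f) = 7*S
V(n) = 220 + 44*n (V(n) = (5 + n)*44 = 220 + 44*n)
v(u, r) = 1/(246 + 5*r) (v(u, r) = 1/(216 + (30 + 5*r)) = 1/(246 + 5*r))
1/(V(c(-17, 17)) + v(-119, -310)) = 1/((220 + 44*(7*(-17))) + 1/(246 + 5*(-310))) = 1/((220 + 44*(-119)) + 1/(246 - 1550)) = 1/((220 - 5236) + 1/(-1304)) = 1/(-5016 - 1/1304) = 1/(-6540865/1304) = -1304/6540865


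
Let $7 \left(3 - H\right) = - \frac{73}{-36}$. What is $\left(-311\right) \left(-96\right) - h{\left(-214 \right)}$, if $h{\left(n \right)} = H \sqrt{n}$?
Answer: $29856 - \frac{683 i \sqrt{214}}{252} \approx 29856.0 - 39.648 i$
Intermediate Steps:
$H = \frac{683}{252}$ ($H = 3 - \frac{\left(-73\right) \frac{1}{-36}}{7} = 3 - \frac{\left(-73\right) \left(- \frac{1}{36}\right)}{7} = 3 - \frac{73}{252} = \frac{683}{252} \approx 2.7103$)
$h{\left(n \right)} = \frac{683 \sqrt{n}}{252}$
$\left(-311\right) \left(-96\right) - h{\left(-214 \right)} = \left(-311\right) \left(-96\right) - \frac{683 \sqrt{-214}}{252} = 29856 - \frac{683 i \sqrt{214}}{252}$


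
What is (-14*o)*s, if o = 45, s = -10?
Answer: 6300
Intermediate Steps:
(-14*o)*s = -14*45*(-10) = -630*(-10) = 6300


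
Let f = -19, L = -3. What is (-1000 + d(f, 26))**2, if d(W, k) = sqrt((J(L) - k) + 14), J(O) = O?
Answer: (1000 - I*sqrt(15))**2 ≈ 9.9999e+5 - 7746.0*I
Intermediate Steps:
d(W, k) = sqrt(11 - k) (d(W, k) = sqrt((-3 - k) + 14) = sqrt(11 - k))
(-1000 + d(f, 26))**2 = (-1000 + sqrt(11 - 1*26))**2 = (-1000 + sqrt(11 - 26))**2 = (-1000 + sqrt(-15))**2 = (-1000 + I*sqrt(15))**2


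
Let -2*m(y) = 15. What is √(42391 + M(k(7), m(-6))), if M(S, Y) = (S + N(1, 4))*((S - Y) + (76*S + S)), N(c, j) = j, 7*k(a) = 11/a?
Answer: √408137878/98 ≈ 206.15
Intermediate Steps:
m(y) = -15/2 (m(y) = -½*15 = -15/2)
k(a) = 11/(7*a) (k(a) = (11/a)/7 = 11/(7*a))
M(S, Y) = (4 + S)*(-Y + 78*S) (M(S, Y) = (S + 4)*((S - Y) + (76*S + S)) = (4 + S)*((S - Y) + 77*S) = (4 + S)*(-Y + 78*S))
√(42391 + M(k(7), m(-6))) = √(42391 + (-4*(-15/2) + 78*((11/7)/7)² + 312*((11/7)/7) - 1*(11/7)/7*(-15/2))) = √(42391 + (30 + 78*((11/7)*(⅐))² + 312*((11/7)*(⅐)) - 1*(11/7)*(⅐)*(-15/2))) = √(42391 + (30 + 78*(11/49)² + 312*(11/49) - 1*11/49*(-15/2))) = √(42391 + (30 + 78*(121/2401) + 3432/49 + 165/98)) = √(42391 + (30 + 9438/2401 + 3432/49 + 165/98)) = √(42391 + 507357/4802) = √(204068939/4802) = √408137878/98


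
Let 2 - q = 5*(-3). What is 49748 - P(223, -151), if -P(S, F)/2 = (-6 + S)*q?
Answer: 57126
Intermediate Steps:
q = 17 (q = 2 - 5*(-3) = 2 - 1*(-15) = 2 + 15 = 17)
P(S, F) = 204 - 34*S (P(S, F) = -2*(-6 + S)*17 = -2*(-102 + 17*S) = 204 - 34*S)
49748 - P(223, -151) = 49748 - (204 - 34*223) = 49748 - (204 - 7582) = 49748 - 1*(-7378) = 49748 + 7378 = 57126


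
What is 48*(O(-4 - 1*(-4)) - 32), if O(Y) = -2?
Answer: -1632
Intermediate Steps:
48*(O(-4 - 1*(-4)) - 32) = 48*(-2 - 32) = 48*(-34) = -1632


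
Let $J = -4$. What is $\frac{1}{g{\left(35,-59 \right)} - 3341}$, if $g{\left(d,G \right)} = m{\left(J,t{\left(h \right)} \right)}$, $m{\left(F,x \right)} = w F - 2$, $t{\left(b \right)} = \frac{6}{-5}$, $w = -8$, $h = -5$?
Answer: $- \frac{1}{3311} \approx -0.00030202$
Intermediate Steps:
$t{\left(b \right)} = - \frac{6}{5}$ ($t{\left(b \right)} = 6 \left(- \frac{1}{5}\right) = - \frac{6}{5}$)
$m{\left(F,x \right)} = -2 - 8 F$ ($m{\left(F,x \right)} = - 8 F - 2 = -2 - 8 F$)
$g{\left(d,G \right)} = 30$ ($g{\left(d,G \right)} = -2 - -32 = -2 + 32 = 30$)
$\frac{1}{g{\left(35,-59 \right)} - 3341} = \frac{1}{30 - 3341} = \frac{1}{-3311} = - \frac{1}{3311}$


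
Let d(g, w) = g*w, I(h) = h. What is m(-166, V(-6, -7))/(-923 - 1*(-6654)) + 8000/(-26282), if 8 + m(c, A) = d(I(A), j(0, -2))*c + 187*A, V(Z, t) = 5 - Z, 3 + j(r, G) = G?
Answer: 123979239/75311071 ≈ 1.6462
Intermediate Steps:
j(r, G) = -3 + G
m(c, A) = -8 + 187*A - 5*A*c (m(c, A) = -8 + ((A*(-3 - 2))*c + 187*A) = -8 + ((A*(-5))*c + 187*A) = -8 + ((-5*A)*c + 187*A) = -8 + (-5*A*c + 187*A) = -8 + (187*A - 5*A*c) = -8 + 187*A - 5*A*c)
m(-166, V(-6, -7))/(-923 - 1*(-6654)) + 8000/(-26282) = (-8 + 187*(5 - 1*(-6)) - 5*(5 - 1*(-6))*(-166))/(-923 - 1*(-6654)) + 8000/(-26282) = (-8 + 187*(5 + 6) - 5*(5 + 6)*(-166))/(-923 + 6654) + 8000*(-1/26282) = (-8 + 187*11 - 5*11*(-166))/5731 - 4000/13141 = (-8 + 2057 + 9130)*(1/5731) - 4000/13141 = 11179*(1/5731) - 4000/13141 = 11179/5731 - 4000/13141 = 123979239/75311071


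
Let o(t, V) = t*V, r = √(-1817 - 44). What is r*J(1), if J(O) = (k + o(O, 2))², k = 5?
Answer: 49*I*√1861 ≈ 2113.8*I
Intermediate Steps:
r = I*√1861 (r = √(-1861) = I*√1861 ≈ 43.139*I)
o(t, V) = V*t
J(O) = (5 + 2*O)²
r*J(1) = (I*√1861)*(5 + 2*1)² = (I*√1861)*(5 + 2)² = (I*√1861)*7² = (I*√1861)*49 = 49*I*√1861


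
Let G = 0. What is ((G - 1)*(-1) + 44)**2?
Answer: 2025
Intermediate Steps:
((G - 1)*(-1) + 44)**2 = ((0 - 1)*(-1) + 44)**2 = (-1*(-1) + 44)**2 = (1 + 44)**2 = 45**2 = 2025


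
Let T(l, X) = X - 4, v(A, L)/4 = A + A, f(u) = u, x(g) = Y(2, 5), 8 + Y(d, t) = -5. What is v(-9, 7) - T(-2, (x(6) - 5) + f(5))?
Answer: -55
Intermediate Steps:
Y(d, t) = -13 (Y(d, t) = -8 - 5 = -13)
x(g) = -13
v(A, L) = 8*A (v(A, L) = 4*(A + A) = 4*(2*A) = 8*A)
T(l, X) = -4 + X
v(-9, 7) - T(-2, (x(6) - 5) + f(5)) = 8*(-9) - (-4 + ((-13 - 5) + 5)) = -72 - (-4 + (-18 + 5)) = -72 - (-4 - 13) = -72 - 1*(-17) = -72 + 17 = -55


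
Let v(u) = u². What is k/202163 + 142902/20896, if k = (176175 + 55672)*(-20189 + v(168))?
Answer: 19477926207473/2112199024 ≈ 9221.6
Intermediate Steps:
k = 1862890645 (k = (176175 + 55672)*(-20189 + 168²) = 231847*(-20189 + 28224) = 231847*8035 = 1862890645)
k/202163 + 142902/20896 = 1862890645/202163 + 142902/20896 = 1862890645*(1/202163) + 142902*(1/20896) = 1862890645/202163 + 71451/10448 = 19477926207473/2112199024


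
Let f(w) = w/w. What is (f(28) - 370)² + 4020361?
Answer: 4156522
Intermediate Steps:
f(w) = 1
(f(28) - 370)² + 4020361 = (1 - 370)² + 4020361 = (-369)² + 4020361 = 136161 + 4020361 = 4156522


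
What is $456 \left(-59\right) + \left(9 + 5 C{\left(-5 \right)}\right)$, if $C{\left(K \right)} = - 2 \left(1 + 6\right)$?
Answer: $-26965$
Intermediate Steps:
$C{\left(K \right)} = -14$ ($C{\left(K \right)} = \left(-2\right) 7 = -14$)
$456 \left(-59\right) + \left(9 + 5 C{\left(-5 \right)}\right) = 456 \left(-59\right) + \left(9 + 5 \left(-14\right)\right) = -26904 + \left(9 - 70\right) = -26904 - 61 = -26965$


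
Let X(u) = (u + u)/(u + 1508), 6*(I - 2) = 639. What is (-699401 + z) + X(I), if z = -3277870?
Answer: -12858516709/3233 ≈ -3.9773e+6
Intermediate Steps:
I = 217/2 (I = 2 + (⅙)*639 = 2 + 213/2 = 217/2 ≈ 108.50)
X(u) = 2*u/(1508 + u) (X(u) = (2*u)/(1508 + u) = 2*u/(1508 + u))
(-699401 + z) + X(I) = (-699401 - 3277870) + 2*(217/2)/(1508 + 217/2) = -3977271 + 2*(217/2)/(3233/2) = -3977271 + 2*(217/2)*(2/3233) = -3977271 + 434/3233 = -12858516709/3233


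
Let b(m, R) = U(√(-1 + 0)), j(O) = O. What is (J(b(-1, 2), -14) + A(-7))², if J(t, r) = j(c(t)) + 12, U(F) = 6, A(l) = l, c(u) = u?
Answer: 121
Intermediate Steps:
b(m, R) = 6
J(t, r) = 12 + t (J(t, r) = t + 12 = 12 + t)
(J(b(-1, 2), -14) + A(-7))² = ((12 + 6) - 7)² = (18 - 7)² = 11² = 121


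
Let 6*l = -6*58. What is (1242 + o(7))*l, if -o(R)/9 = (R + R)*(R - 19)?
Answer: -159732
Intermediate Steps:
o(R) = -18*R*(-19 + R) (o(R) = -9*(R + R)*(R - 19) = -9*2*R*(-19 + R) = -18*R*(-19 + R))
l = -58 (l = (-6*58)/6 = (⅙)*(-348) = -58)
(1242 + o(7))*l = (1242 + 18*7*(19 - 1*7))*(-58) = (1242 + 18*7*(19 - 7))*(-58) = (1242 + 18*7*12)*(-58) = (1242 + 1512)*(-58) = 2754*(-58) = -159732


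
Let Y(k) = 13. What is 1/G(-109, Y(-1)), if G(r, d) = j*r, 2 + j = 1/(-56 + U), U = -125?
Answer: 181/39567 ≈ 0.0045745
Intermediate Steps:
j = -363/181 (j = -2 + 1/(-56 - 125) = -2 + 1/(-181) = -2 - 1/181 = -363/181 ≈ -2.0055)
G(r, d) = -363*r/181
1/G(-109, Y(-1)) = 1/(-363/181*(-109)) = 1/(39567/181) = 181/39567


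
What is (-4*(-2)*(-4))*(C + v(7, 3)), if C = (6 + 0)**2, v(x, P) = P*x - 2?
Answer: -1760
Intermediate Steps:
v(x, P) = -2 + P*x
C = 36 (C = 6**2 = 36)
(-4*(-2)*(-4))*(C + v(7, 3)) = (-4*(-2)*(-4))*(36 + (-2 + 3*7)) = (8*(-4))*(36 + (-2 + 21)) = -32*(36 + 19) = -32*55 = -1760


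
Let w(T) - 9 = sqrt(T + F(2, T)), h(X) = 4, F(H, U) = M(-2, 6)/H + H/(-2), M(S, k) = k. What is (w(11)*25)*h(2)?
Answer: 900 + 100*sqrt(13) ≈ 1260.6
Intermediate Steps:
F(H, U) = 6/H - H/2 (F(H, U) = 6/H + H/(-2) = 6/H + H*(-1/2) = 6/H - H/2)
w(T) = 9 + sqrt(2 + T) (w(T) = 9 + sqrt(T + (6/2 - 1/2*2)) = 9 + sqrt(T + (6*(1/2) - 1)) = 9 + sqrt(T + (3 - 1)) = 9 + sqrt(T + 2) = 9 + sqrt(2 + T))
(w(11)*25)*h(2) = ((9 + sqrt(2 + 11))*25)*4 = ((9 + sqrt(13))*25)*4 = (225 + 25*sqrt(13))*4 = 900 + 100*sqrt(13)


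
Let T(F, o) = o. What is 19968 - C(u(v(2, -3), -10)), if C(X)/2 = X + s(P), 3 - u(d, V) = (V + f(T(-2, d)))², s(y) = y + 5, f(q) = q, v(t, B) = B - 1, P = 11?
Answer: 20322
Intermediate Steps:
v(t, B) = -1 + B
s(y) = 5 + y
u(d, V) = 3 - (V + d)²
C(X) = 32 + 2*X (C(X) = 2*(X + (5 + 11)) = 2*(X + 16) = 2*(16 + X) = 32 + 2*X)
19968 - C(u(v(2, -3), -10)) = 19968 - (32 + 2*(3 - (-10 + (-1 - 3))²)) = 19968 - (32 + 2*(3 - (-10 - 4)²)) = 19968 - (32 + 2*(3 - 1*(-14)²)) = 19968 - (32 + 2*(3 - 1*196)) = 19968 - (32 + 2*(3 - 196)) = 19968 - (32 + 2*(-193)) = 19968 - (32 - 386) = 19968 - 1*(-354) = 19968 + 354 = 20322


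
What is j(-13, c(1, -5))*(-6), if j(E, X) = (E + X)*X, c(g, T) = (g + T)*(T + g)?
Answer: -288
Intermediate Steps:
c(g, T) = (T + g)² (c(g, T) = (T + g)*(T + g) = (T + g)²)
j(E, X) = X*(E + X)
j(-13, c(1, -5))*(-6) = ((-5 + 1)²*(-13 + (-5 + 1)²))*(-6) = ((-4)²*(-13 + (-4)²))*(-6) = (16*(-13 + 16))*(-6) = (16*3)*(-6) = 48*(-6) = -288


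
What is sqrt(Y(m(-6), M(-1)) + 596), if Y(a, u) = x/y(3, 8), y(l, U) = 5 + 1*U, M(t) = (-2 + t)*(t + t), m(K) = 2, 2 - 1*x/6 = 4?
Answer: 2*sqrt(25142)/13 ≈ 24.394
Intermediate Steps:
x = -12 (x = 12 - 6*4 = 12 - 24 = -12)
M(t) = 2*t*(-2 + t) (M(t) = (-2 + t)*(2*t) = 2*t*(-2 + t))
y(l, U) = 5 + U
Y(a, u) = -12/13 (Y(a, u) = -12/(5 + 8) = -12/13)
sqrt(Y(m(-6), M(-1)) + 596) = sqrt(-12/13 + 596) = sqrt(7736/13) = 2*sqrt(25142)/13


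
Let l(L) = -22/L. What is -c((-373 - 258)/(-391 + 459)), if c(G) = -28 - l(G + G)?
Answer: 18416/631 ≈ 29.185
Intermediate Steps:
c(G) = -28 + 11/G (c(G) = -28 - (-22)/(G + G) = -28 - (-22)/(2*G) = -28 - (-22)*1/(2*G) = -28 - (-11)/G = -28 + 11/G)
-c((-373 - 258)/(-391 + 459)) = -(-28 + 11/(((-373 - 258)/(-391 + 459)))) = -(-28 + 11/((-631/68))) = -(-28 + 11/((-631*1/68))) = -(-28 + 11/(-631/68)) = -(-28 + 11*(-68/631)) = -(-28 - 748/631) = -1*(-18416/631) = 18416/631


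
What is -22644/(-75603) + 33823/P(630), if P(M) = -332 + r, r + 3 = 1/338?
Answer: -287247564482/2853484029 ≈ -100.67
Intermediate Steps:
r = -1013/338 (r = -3 + 1/338 = -1013/338 ≈ -2.9970)
P(M) = -113229/338 (P(M) = -332 - 1013/338 = -113229/338)
-22644/(-75603) + 33823/P(630) = -22644/(-75603) + 33823/(-113229/338) = -22644*(-1/75603) + 33823*(-338/113229) = 7548/25201 - 11432174/113229 = -287247564482/2853484029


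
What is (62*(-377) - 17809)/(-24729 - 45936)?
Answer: 41183/70665 ≈ 0.58279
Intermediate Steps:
(62*(-377) - 17809)/(-24729 - 45936) = (-23374 - 17809)/(-70665) = -41183*(-1/70665) = 41183/70665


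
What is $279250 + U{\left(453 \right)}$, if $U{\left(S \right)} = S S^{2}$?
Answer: $93238927$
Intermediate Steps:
$U{\left(S \right)} = S^{3}$
$279250 + U{\left(453 \right)} = 279250 + 453^{3} = 279250 + 92959677 = 93238927$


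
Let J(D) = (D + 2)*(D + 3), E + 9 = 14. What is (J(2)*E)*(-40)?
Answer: -4000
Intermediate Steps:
E = 5 (E = -9 + 14 = 5)
J(D) = (2 + D)*(3 + D)
(J(2)*E)*(-40) = ((6 + 2² + 5*2)*5)*(-40) = ((6 + 4 + 10)*5)*(-40) = (20*5)*(-40) = 100*(-40) = -4000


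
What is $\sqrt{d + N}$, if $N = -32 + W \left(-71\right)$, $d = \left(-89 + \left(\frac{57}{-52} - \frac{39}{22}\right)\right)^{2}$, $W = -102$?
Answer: $\frac{\sqrt{5120394041}}{572} \approx 125.1$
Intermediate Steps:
$d = \frac{2761397401}{327184}$ ($d = \left(-89 + \left(57 \left(- \frac{1}{52}\right) - \frac{39}{22}\right)\right)^{2} = \left(-89 - \frac{1641}{572}\right)^{2} = \left(- \frac{52549}{572}\right)^{2} = \frac{2761397401}{327184} \approx 8439.9$)
$N = 7210$ ($N = -32 - -7242 = -32 + 7242 = 7210$)
$\sqrt{d + N} = \sqrt{\frac{2761397401}{327184} + 7210} = \sqrt{\frac{5120394041}{327184}} = \frac{\sqrt{5120394041}}{572}$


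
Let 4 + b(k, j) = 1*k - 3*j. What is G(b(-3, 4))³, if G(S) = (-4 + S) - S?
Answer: -64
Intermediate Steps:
b(k, j) = -4 + k - 3*j (b(k, j) = -4 + (1*k - 3*j) = -4 + (k - 3*j) = -4 + k - 3*j)
G(S) = -4
G(b(-3, 4))³ = (-4)³ = -64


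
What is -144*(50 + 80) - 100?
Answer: -18820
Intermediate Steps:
-144*(50 + 80) - 100 = -144*130 - 100 = -18720 - 100 = -18820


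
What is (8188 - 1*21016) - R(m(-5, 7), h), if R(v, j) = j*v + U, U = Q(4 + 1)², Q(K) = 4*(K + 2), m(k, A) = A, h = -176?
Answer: -12380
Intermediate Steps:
Q(K) = 8 + 4*K (Q(K) = 4*(2 + K) = 8 + 4*K)
U = 784 (U = (8 + 4*(4 + 1))² = (8 + 4*5)² = (8 + 20)² = 28² = 784)
R(v, j) = 784 + j*v (R(v, j) = j*v + 784 = 784 + j*v)
(8188 - 1*21016) - R(m(-5, 7), h) = (8188 - 1*21016) - (784 - 176*7) = (8188 - 21016) - (784 - 1232) = -12828 - 1*(-448) = -12828 + 448 = -12380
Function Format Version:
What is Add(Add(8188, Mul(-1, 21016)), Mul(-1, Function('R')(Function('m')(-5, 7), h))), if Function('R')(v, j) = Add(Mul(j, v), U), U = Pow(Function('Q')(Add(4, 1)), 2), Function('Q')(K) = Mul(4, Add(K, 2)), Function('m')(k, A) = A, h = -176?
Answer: -12380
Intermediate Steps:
Function('Q')(K) = Add(8, Mul(4, K)) (Function('Q')(K) = Mul(4, Add(2, K)) = Add(8, Mul(4, K)))
U = 784 (U = Pow(Add(8, Mul(4, Add(4, 1))), 2) = Pow(Add(8, Mul(4, 5)), 2) = Pow(Add(8, 20), 2) = Pow(28, 2) = 784)
Function('R')(v, j) = Add(784, Mul(j, v)) (Function('R')(v, j) = Add(Mul(j, v), 784) = Add(784, Mul(j, v)))
Add(Add(8188, Mul(-1, 21016)), Mul(-1, Function('R')(Function('m')(-5, 7), h))) = Add(Add(8188, Mul(-1, 21016)), Mul(-1, Add(784, Mul(-176, 7)))) = Add(Add(8188, -21016), Mul(-1, Add(784, -1232))) = Add(-12828, Mul(-1, -448)) = Add(-12828, 448) = -12380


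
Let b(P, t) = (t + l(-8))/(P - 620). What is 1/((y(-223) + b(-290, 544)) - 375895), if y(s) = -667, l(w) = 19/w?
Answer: -1040/391625099 ≈ -2.6556e-6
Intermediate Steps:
b(P, t) = (-19/8 + t)/(-620 + P) (b(P, t) = (t + 19/(-8))/(P - 620) = (t + 19*(-⅛))/(-620 + P) = (t - 19/8)/(-620 + P) = (-19/8 + t)/(-620 + P))
1/((y(-223) + b(-290, 544)) - 375895) = 1/((-667 + (-19/8 + 544)/(-620 - 290)) - 375895) = 1/((-667 + (4333/8)/(-910)) - 375895) = 1/((-667 - 1/910*4333/8) - 375895) = 1/((-667 - 619/1040) - 375895) = 1/(-694299/1040 - 375895) = 1/(-391625099/1040) = -1040/391625099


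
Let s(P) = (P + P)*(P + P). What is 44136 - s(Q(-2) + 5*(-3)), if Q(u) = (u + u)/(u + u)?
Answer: 43352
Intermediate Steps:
Q(u) = 1 (Q(u) = (2*u)/((2*u)) = (2*u)*(1/(2*u)) = 1)
s(P) = 4*P² (s(P) = (2*P)*(2*P) = 4*P²)
44136 - s(Q(-2) + 5*(-3)) = 44136 - 4*(1 + 5*(-3))² = 44136 - 4*(1 - 15)² = 44136 - 4*(-14)² = 44136 - 4*196 = 44136 - 1*784 = 44136 - 784 = 43352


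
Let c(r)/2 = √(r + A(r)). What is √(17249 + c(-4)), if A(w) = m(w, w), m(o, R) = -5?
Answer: √(17249 + 6*I) ≈ 131.34 + 0.023*I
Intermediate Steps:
A(w) = -5
c(r) = 2*√(-5 + r) (c(r) = 2*√(r - 5) = 2*√(-5 + r))
√(17249 + c(-4)) = √(17249 + 2*√(-5 - 4)) = √(17249 + 2*√(-9)) = √(17249 + 2*(3*I)) = √(17249 + 6*I)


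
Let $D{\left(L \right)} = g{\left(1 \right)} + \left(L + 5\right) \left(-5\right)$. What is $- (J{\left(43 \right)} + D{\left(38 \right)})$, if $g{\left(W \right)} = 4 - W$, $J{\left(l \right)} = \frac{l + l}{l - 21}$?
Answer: $\frac{2289}{11} \approx 208.09$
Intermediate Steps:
$J{\left(l \right)} = \frac{2 l}{-21 + l}$
$D{\left(L \right)} = -22 - 5 L$ ($D{\left(L \right)} = \left(4 - 1\right) + \left(L + 5\right) \left(-5\right) = \left(4 - 1\right) + \left(5 + L\right) \left(-5\right) = 3 - \left(25 + 5 L\right) = -22 - 5 L$)
$- (J{\left(43 \right)} + D{\left(38 \right)}) = - (2 \cdot 43 \frac{1}{-21 + 43} - 212) = - (2 \cdot 43 \cdot \frac{1}{22} - 212) = - (\frac{43}{11} - 212) = \left(-1\right) \left(- \frac{2289}{11}\right) = \frac{2289}{11}$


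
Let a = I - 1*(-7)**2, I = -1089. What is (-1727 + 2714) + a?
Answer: -151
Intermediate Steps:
a = -1138 (a = -1089 - 1*(-7)**2 = -1089 - 1*49 = -1089 - 49 = -1138)
(-1727 + 2714) + a = (-1727 + 2714) - 1138 = 987 - 1138 = -151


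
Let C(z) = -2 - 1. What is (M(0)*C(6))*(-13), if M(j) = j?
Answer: 0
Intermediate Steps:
C(z) = -3
(M(0)*C(6))*(-13) = (0*(-3))*(-13) = 0*(-13) = 0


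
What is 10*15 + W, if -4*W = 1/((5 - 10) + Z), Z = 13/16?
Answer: 10054/67 ≈ 150.06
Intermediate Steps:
Z = 13/16 (Z = 13*(1/16) = 13/16 ≈ 0.81250)
W = 4/67 (W = -1/(4*((5 - 10) + 13/16)) = -1/(4*(-5 + 13/16)) = -1/(4*(-67/16)) = -¼*(-16/67) = 4/67 ≈ 0.059702)
10*15 + W = 10*15 + 4/67 = 150 + 4/67 = 10054/67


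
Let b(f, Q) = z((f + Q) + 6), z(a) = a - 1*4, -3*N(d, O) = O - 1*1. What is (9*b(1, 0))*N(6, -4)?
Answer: 45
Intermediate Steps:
N(d, O) = 1/3 - O/3 (N(d, O) = -(O - 1*1)/3 = -(O - 1)/3 = -(-1 + O)/3 = 1/3 - O/3)
z(a) = -4 + a (z(a) = a - 4 = -4 + a)
b(f, Q) = 2 + Q + f (b(f, Q) = -4 + ((f + Q) + 6) = -4 + ((Q + f) + 6) = -4 + (6 + Q + f) = 2 + Q + f)
(9*b(1, 0))*N(6, -4) = (9*(2 + 0 + 1))*(1/3 - 1/3*(-4)) = (9*3)*(1/3 + 4/3) = 27*(5/3) = 45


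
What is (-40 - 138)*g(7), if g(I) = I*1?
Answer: -1246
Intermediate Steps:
g(I) = I
(-40 - 138)*g(7) = (-40 - 138)*7 = -178*7 = -1246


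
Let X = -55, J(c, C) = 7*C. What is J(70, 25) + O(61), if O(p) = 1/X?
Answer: 9624/55 ≈ 174.98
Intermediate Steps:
O(p) = -1/55 (O(p) = 1/(-55) = -1/55)
J(70, 25) + O(61) = 7*25 - 1/55 = 175 - 1/55 = 9624/55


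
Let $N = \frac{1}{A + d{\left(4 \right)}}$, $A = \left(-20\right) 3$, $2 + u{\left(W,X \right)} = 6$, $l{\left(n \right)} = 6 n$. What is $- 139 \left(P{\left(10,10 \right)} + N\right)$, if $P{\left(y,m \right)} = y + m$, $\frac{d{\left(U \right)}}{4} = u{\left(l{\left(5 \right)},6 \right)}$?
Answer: $- \frac{122181}{44} \approx -2776.8$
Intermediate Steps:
$u{\left(W,X \right)} = 4$ ($u{\left(W,X \right)} = -2 + 6 = 4$)
$d{\left(U \right)} = 16$ ($d{\left(U \right)} = 4 \cdot 4 = 16$)
$A = -60$
$P{\left(y,m \right)} = m + y$
$N = - \frac{1}{44}$ ($N = \frac{1}{-60 + 16} = \frac{1}{-44} = - \frac{1}{44} \approx -0.022727$)
$- 139 \left(P{\left(10,10 \right)} + N\right) = - 139 \left(\left(10 + 10\right) - \frac{1}{44}\right) = - 139 \left(20 - \frac{1}{44}\right) = \left(-139\right) \frac{879}{44} = - \frac{122181}{44}$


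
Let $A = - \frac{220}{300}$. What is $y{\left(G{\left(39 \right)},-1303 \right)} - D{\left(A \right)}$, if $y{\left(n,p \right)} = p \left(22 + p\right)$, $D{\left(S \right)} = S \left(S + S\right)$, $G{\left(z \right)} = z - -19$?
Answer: $\frac{375556933}{225} \approx 1.6691 \cdot 10^{6}$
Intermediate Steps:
$G{\left(z \right)} = 19 + z$ ($G{\left(z \right)} = z + 19 = 19 + z$)
$A = - \frac{11}{15}$ ($A = \left(-220\right) \frac{1}{300} = - \frac{11}{15} \approx -0.73333$)
$D{\left(S \right)} = 2 S^{2}$ ($D{\left(S \right)} = S 2 S = 2 S^{2}$)
$y{\left(G{\left(39 \right)},-1303 \right)} - D{\left(A \right)} = - 1303 \left(22 - 1303\right) - 2 \left(- \frac{11}{15}\right)^{2} = \left(-1303\right) \left(-1281\right) - 2 \cdot \frac{121}{225} = 1669143 - \frac{242}{225} = \frac{375556933}{225}$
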